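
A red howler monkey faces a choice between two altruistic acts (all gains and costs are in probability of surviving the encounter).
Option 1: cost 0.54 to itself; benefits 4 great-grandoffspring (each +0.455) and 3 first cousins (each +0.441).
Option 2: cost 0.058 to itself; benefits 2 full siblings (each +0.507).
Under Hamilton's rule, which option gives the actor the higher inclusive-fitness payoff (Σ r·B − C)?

Option 2

Option 1: r to a great-grandoffspring = 0.125.
Option 1: r to a first cousin = 0.125.
Option 1: Σ r·B − C = (4·0.125·0.455 + 3·0.125·0.441) − 0.54 = -0.147125.
Option 2: r to a full sibling = 0.5.
Option 2: Σ r·B − C = (2·0.5·0.507) − 0.058 = 0.449.
Option 2 has the higher net inclusive-fitness payoff.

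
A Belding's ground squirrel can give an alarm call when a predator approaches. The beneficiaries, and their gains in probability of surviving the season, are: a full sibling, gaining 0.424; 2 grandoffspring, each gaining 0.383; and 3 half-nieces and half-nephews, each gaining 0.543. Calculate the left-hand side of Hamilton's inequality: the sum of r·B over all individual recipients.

r to a full sibling = 0.5 (full sibs share both parents — two paths of length 2: r = 2·(1/2)^2 = 1/2).
r to a grandoffspring = 0.25 (two parent–offspring links: r = (1/2)^2 = 1/4).
r to a half-niece or half-nephew = 0.125 (half-aunt/uncle↔niece/nephew: one path of length 3: r = (1/2)^3 = 1/8).
Summing one r·B term per recipient: 1·0.5·0.424 + 2·0.25·0.383 + 3·0.125·0.543 = 0.607125.

0.607125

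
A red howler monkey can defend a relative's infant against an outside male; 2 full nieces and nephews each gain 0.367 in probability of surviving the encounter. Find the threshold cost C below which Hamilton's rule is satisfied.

r to a full niece or nephew = 1/4 (full aunt/uncle↔niece/nephew: two paths of length 3 through the shared grandparent pair: r = 2·(1/2)^3 = 1/4).
Hamilton's rule: n·r·B > C, so the trait is favored while C < n·r·B = 2·0.25·0.367 = 0.1835.

0.1835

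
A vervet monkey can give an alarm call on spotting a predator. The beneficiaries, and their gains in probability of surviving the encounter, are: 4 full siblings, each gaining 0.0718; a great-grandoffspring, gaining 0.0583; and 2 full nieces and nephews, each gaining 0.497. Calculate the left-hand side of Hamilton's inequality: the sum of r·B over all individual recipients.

r to a full sibling = 1/2 (full sibs share both parents — two paths of length 2: r = 2·(1/2)^2 = 1/2).
r to a great-grandoffspring = 0.125 (three parent–offspring links: r = (1/2)^3 = 1/8).
r to a full niece or nephew = 1/4 (full aunt/uncle↔niece/nephew: two paths of length 3 through the shared grandparent pair: r = 2·(1/2)^3 = 1/4).
Summing one r·B term per recipient: 4·0.5·0.0718 + 1·0.125·0.0583 + 2·0.25·0.497 = 0.3993875.

0.3993875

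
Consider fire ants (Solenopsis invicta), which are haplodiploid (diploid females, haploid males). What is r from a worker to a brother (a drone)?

0.25

Her haploid brother carries none of their father's genes and a random half of their mother's genome; that half matches the maternal half of her own genome with probability 1/2: r = 1/2 · 1/2 = 1/4.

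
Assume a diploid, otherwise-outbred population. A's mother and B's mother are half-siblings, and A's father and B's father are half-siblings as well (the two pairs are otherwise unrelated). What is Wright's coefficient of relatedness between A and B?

Independent pedigree routes through distinct common ancestors add.
A and B are related in two ways: half first cousins through their mothers (r = 1/16) and half first cousins through their fathers (r = 1/16).
r = 1/16 + 1/16 = 0.125.

0.125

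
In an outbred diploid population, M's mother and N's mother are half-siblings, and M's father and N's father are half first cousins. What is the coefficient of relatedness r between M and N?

0.078125

With two independent routes of shared ancestry, r is the sum of the two contributions.
M and N are related in two ways: half first cousins through their mothers (r = 1/16) and half second cousins through their fathers (r = 1/64).
r = 1/16 + 1/64 = 5/64 = 0.078125.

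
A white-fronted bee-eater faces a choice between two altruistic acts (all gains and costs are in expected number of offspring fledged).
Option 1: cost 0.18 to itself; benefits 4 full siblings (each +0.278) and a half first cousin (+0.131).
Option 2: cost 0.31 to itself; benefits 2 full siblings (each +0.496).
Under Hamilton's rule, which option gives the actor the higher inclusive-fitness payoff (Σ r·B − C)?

Option 1

Option 1: r to a full sibling = 0.5.
Option 1: r to a half first cousin = 0.0625.
Option 1: Σ r·B − C = (4·0.5·0.278 + 1·0.0625·0.131) − 0.18 = 0.3841875.
Option 2: r to a full sibling = 0.5.
Option 2: Σ r·B − C = (2·0.5·0.496) − 0.31 = 0.186.
Option 1 has the higher net inclusive-fitness payoff.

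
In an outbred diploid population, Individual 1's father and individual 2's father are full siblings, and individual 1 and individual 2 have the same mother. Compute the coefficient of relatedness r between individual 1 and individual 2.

0.375

With two independent routes of shared ancestry, r is the sum of the two contributions.
Individual 1 and individual 2 are related in two ways: first cousins through their fathers (r = 1/8) and half-sibs through their shared mother (r = 1/4).
r = 1/8 + 1/4 = 3/8 = 0.375.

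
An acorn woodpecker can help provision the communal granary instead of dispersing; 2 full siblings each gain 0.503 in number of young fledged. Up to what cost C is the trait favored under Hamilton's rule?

0.503

r to a full sibling = 1/2 (full sibs share both parents — two paths of length 2: r = 2·(1/2)^2 = 1/2).
Hamilton's rule: n·r·B > C, so the trait is favored while C < n·r·B = 2·0.5·0.503 = 0.503.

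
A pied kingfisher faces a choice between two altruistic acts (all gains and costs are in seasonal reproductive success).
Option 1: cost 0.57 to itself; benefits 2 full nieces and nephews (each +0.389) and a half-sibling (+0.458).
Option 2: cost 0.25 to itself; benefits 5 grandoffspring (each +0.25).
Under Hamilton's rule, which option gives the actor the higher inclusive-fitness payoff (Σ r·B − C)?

Option 1: r to a full niece or nephew = 0.25.
Option 1: r to a half-sibling = 0.25.
Option 1: Σ r·B − C = (2·0.25·0.389 + 1·0.25·0.458) − 0.57 = -0.261.
Option 2: r to a grandoffspring = 0.25.
Option 2: Σ r·B − C = (5·0.25·0.25) − 0.25 = 0.0625.
Option 2 has the higher net inclusive-fitness payoff.

Option 2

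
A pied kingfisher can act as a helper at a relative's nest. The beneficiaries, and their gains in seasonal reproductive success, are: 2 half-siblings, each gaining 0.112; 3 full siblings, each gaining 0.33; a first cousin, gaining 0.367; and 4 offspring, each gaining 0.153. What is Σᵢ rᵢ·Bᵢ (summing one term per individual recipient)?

r to a half-sibling = 1/4 (half-sibs share one parent — one path of length 2: r = (1/2)^2 = 1/4).
r to a full sibling = 0.5 (full sibs share both parents — two paths of length 2: r = 2·(1/2)^2 = 1/2).
r to a first cousin = 0.125 (first cousins share one grandparent pair — two paths of length 4: r = 2·(1/2)^4 = 1/8).
r to an offspring = 1/2 (one parent–offspring link: r = (1/2)^1 = 1/2).
Summing one r·B term per recipient: 2·0.25·0.112 + 3·0.5·0.33 + 1·0.125·0.367 + 4·0.5·0.153 = 0.902875.

0.902875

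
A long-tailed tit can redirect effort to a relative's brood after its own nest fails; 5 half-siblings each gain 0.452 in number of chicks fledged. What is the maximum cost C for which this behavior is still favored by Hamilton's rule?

r to a half-sibling = 0.25 (half-sibs share one parent — one path of length 2: r = (1/2)^2 = 1/4).
Hamilton's rule: n·r·B > C, so the trait is favored while C < n·r·B = 5·0.25·0.452 = 0.565.

0.565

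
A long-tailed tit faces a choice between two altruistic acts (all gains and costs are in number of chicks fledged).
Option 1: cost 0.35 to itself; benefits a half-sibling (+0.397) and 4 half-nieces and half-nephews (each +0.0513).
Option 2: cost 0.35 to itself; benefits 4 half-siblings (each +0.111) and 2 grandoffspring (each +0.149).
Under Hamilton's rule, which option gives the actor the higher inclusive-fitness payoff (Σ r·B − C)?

Option 1: r to a half-sibling = 0.25.
Option 1: r to a half-niece or half-nephew = 0.125.
Option 1: Σ r·B − C = (1·0.25·0.397 + 4·0.125·0.0513) − 0.35 = -0.2251.
Option 2: r to a half-sibling = 0.25.
Option 2: r to a grandoffspring = 0.25.
Option 2: Σ r·B − C = (4·0.25·0.111 + 2·0.25·0.149) − 0.35 = -0.1645.
Option 2 has the higher net inclusive-fitness payoff.

Option 2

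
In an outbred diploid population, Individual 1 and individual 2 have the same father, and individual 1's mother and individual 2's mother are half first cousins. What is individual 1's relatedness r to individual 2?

Independent pedigree routes through distinct common ancestors add.
Individual 1 and individual 2 are related in two ways: half-sibs through their shared father (r = 1/4) and half second cousins through their mothers (r = 1/64).
r = 1/4 + 1/64 = 0.265625.

0.265625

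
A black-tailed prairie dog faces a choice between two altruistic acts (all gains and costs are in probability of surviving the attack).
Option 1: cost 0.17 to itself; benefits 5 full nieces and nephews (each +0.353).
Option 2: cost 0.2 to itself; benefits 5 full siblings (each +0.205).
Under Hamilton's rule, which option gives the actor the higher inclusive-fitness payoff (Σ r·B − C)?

Option 2

Option 1: r to a full niece or nephew = 0.25.
Option 1: Σ r·B − C = (5·0.25·0.353) − 0.17 = 0.27125.
Option 2: r to a full sibling = 0.5.
Option 2: Σ r·B − C = (5·0.5·0.205) − 0.2 = 0.3125.
Option 2 has the higher net inclusive-fitness payoff.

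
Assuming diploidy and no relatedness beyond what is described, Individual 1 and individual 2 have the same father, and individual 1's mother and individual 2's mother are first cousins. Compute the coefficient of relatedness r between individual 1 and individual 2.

0.28125

Wright's path rule: contributions from independent ancestry routes add.
Individual 1 and individual 2 are related in two ways: half-sibs through their shared father (r = 1/4) and second cousins through their mothers (r = 1/32).
r = 1/4 + 1/32 = 0.28125.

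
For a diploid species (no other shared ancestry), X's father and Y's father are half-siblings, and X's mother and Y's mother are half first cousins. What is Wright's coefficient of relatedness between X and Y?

0.078125

Independent pedigree routes through distinct common ancestors add.
X and Y are related in two ways: half first cousins through their fathers (r = 1/16) and half second cousins through their mothers (r = 1/64).
r = 1/16 + 1/64 = 0.078125.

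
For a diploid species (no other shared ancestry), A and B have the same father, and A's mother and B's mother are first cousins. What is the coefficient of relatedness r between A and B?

Wright's path rule: contributions from independent ancestry routes add.
A and B are related in two ways: half-sibs through their shared father (r = 1/4) and second cousins through their mothers (r = 1/32).
r = 1/4 + 1/32 = 0.28125.

0.28125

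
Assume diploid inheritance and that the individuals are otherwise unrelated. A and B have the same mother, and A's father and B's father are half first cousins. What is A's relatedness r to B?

0.265625

Relatedness sums over independent paths through distinct common ancestors.
A and B are related in two ways: half-sibs through their shared mother (r = 1/4) and half second cousins through their fathers (r = 1/64).
r = 1/4 + 1/64 = 0.265625.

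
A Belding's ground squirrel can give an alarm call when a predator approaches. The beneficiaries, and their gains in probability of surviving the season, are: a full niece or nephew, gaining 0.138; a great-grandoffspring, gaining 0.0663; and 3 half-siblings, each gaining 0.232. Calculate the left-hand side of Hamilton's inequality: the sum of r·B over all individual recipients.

r to a full niece or nephew = 1/4 (full aunt/uncle↔niece/nephew: two paths of length 3 through the shared grandparent pair: r = 2·(1/2)^3 = 1/4).
r to a great-grandoffspring = 1/8 (three parent–offspring links: r = (1/2)^3 = 1/8).
r to a half-sibling = 0.25 (half-sibs share one parent — one path of length 2: r = (1/2)^2 = 1/4).
Summing one r·B term per recipient: 1·0.25·0.138 + 1·0.125·0.0663 + 3·0.25·0.232 = 0.2167875.

0.2167875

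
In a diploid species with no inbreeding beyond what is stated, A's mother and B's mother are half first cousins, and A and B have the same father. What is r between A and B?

0.265625

Independent pedigree routes through distinct common ancestors add.
A and B are related in two ways: half second cousins through their mothers (r = 1/64) and half-sibs through their shared father (r = 1/4).
r = 1/64 + 1/4 = 17/64 = 0.265625.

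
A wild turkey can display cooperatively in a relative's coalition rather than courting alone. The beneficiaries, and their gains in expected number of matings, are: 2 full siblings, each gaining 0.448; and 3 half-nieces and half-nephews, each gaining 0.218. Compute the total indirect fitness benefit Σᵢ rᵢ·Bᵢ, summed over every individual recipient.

0.52975

r to a full sibling = 1/2 (full sibs share both parents — two paths of length 2: r = 2·(1/2)^2 = 1/2).
r to a half-niece or half-nephew = 1/8 (half-aunt/uncle↔niece/nephew: one path of length 3: r = (1/2)^3 = 1/8).
Summing one r·B term per recipient: 2·0.5·0.448 + 3·0.125·0.218 = 0.52975.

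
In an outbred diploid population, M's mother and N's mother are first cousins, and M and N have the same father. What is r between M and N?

0.28125

Relatedness sums over independent paths through distinct common ancestors.
M and N are related in two ways: second cousins through their mothers (r = 1/32) and half-sibs through their shared father (r = 1/4).
r = 1/32 + 1/4 = 0.28125.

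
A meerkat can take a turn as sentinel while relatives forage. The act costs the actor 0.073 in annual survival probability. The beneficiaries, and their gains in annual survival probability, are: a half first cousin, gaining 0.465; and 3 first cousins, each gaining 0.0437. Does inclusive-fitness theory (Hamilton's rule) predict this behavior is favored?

Hamilton's rule: the trait is favored when the sum of r·B over every recipient exceeds the actor's cost C.
r to a half first cousin = 1/16 (half first cousins share one grandparent — one path of length 4: r = (1/2)^4 = 1/16).
r to a first cousin = 1/8 (first cousins share one grandparent pair — two paths of length 4: r = 2·(1/2)^4 = 1/8).
Summing one r·B term per recipient: 1·0.0625·0.465 + 3·0.125·0.0437 = 0.04545.
0.04545 < 0.073: the indirect benefit is less than the cost.

No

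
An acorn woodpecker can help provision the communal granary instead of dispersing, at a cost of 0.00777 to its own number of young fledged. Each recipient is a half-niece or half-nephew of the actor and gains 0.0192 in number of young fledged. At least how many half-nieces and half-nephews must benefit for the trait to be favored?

r to a half-niece or half-nephew = 1/8 (half-aunt/uncle↔niece/nephew: one path of length 3: r = (1/2)^3 = 1/8).
Hamilton's rule: n·r·B > C  ⇒  n > C/(r·B) = 0.00777/(0.125·0.0192) = 3.238.
The smallest integer exceeding 3.238 is 4.

4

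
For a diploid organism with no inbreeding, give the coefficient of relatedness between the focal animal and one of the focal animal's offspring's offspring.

0.25

Each parent–offspring link contributes a factor of 1/2, and independent paths through distinct common ancestors add.
Two parent–offspring links: r = (1/2)^2 = 1/4.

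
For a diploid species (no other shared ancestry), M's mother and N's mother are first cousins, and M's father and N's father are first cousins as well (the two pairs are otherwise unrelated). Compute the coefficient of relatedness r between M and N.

Independent pedigree routes through distinct common ancestors add.
M and N are related in two ways: second cousins through their mothers (r = 1/32) and second cousins through their fathers (r = 1/32).
r = 1/32 + 1/32 = 0.0625.

0.0625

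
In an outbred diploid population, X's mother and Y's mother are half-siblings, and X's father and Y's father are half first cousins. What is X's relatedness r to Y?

0.078125

Wright's path rule: contributions from independent ancestry routes add.
X and Y are related in two ways: half first cousins through their mothers (r = 1/16) and half second cousins through their fathers (r = 1/64).
r = 1/16 + 1/64 = 5/64 = 0.078125.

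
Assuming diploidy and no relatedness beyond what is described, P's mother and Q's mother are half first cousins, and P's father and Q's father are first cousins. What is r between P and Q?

0.046875

Wright's path rule: contributions from independent ancestry routes add.
P and Q are related in two ways: half second cousins through their mothers (r = 1/64) and second cousins through their fathers (r = 1/32).
r = 1/64 + 1/32 = 0.046875.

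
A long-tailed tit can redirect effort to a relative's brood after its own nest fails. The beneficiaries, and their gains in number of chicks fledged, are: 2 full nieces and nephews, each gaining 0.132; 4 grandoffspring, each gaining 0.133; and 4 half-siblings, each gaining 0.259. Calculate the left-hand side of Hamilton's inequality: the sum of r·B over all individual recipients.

0.458

r to a full niece or nephew = 0.25 (full aunt/uncle↔niece/nephew: two paths of length 3 through the shared grandparent pair: r = 2·(1/2)^3 = 1/4).
r to a grandoffspring = 1/4 (two parent–offspring links: r = (1/2)^2 = 1/4).
r to a half-sibling = 0.25 (half-sibs share one parent — one path of length 2: r = (1/2)^2 = 1/4).
Summing one r·B term per recipient: 2·0.25·0.132 + 4·0.25·0.133 + 4·0.25·0.259 = 0.458.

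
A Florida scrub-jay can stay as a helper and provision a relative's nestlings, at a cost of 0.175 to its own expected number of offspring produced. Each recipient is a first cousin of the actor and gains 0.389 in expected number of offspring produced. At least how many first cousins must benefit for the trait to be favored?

4

r to a first cousin = 1/8 (first cousins share one grandparent pair — two paths of length 4: r = 2·(1/2)^4 = 1/8).
Hamilton's rule: n·r·B > C  ⇒  n > C/(r·B) = 0.175/(0.125·0.389) = 3.599.
The smallest integer exceeding 3.599 is 4.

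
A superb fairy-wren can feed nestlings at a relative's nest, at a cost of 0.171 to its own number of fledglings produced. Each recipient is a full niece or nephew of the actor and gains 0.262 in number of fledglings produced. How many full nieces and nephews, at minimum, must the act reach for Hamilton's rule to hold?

3

r to a full niece or nephew = 0.25 (full aunt/uncle↔niece/nephew: two paths of length 3 through the shared grandparent pair: r = 2·(1/2)^3 = 1/4).
Hamilton's rule: n·r·B > C  ⇒  n > C/(r·B) = 0.171/(0.25·0.262) = 2.611.
The smallest integer exceeding 2.611 is 3.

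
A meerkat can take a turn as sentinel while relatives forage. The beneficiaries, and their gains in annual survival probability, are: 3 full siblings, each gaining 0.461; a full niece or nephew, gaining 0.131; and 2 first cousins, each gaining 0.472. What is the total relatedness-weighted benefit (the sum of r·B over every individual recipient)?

r to a full sibling = 0.5 (full sibs share both parents — two paths of length 2: r = 2·(1/2)^2 = 1/2).
r to a full niece or nephew = 0.25 (full aunt/uncle↔niece/nephew: two paths of length 3 through the shared grandparent pair: r = 2·(1/2)^3 = 1/4).
r to a first cousin = 0.125 (first cousins share one grandparent pair — two paths of length 4: r = 2·(1/2)^4 = 1/8).
Summing one r·B term per recipient: 3·0.5·0.461 + 1·0.25·0.131 + 2·0.125·0.472 = 0.84225.

0.84225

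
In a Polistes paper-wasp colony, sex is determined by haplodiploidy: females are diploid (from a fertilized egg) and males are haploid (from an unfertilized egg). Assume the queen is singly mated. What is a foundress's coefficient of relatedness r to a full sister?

0.75

Haplodiploid full sisters inherit their father's entire haploid genome identically (contributing 1/2) and on average half of their mother's contribution (1/2 · 1/2 = 1/4); r = 1/2 + 1/4 = 3/4.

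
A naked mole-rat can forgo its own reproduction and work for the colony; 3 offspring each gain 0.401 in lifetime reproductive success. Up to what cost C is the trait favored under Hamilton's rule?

r to an offspring = 1/2 (one parent–offspring link: r = (1/2)^1 = 1/2).
Hamilton's rule: n·r·B > C, so the trait is favored while C < n·r·B = 3·0.5·0.401 = 0.6015.

0.6015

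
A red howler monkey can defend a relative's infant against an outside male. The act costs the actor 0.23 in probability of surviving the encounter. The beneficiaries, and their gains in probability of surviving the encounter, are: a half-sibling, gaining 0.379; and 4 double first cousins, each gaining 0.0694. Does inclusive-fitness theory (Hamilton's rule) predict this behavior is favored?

No

Hamilton's rule: the trait is favored when the sum of r·B over every recipient exceeds the actor's cost C.
r to a half-sibling = 1/4 (half-sibs share one parent — one path of length 2: r = (1/2)^2 = 1/4).
r to a double first cousin = 1/4 (double first cousins share both grandparent pairs — four paths of length 4: r = 4·(1/2)^4 = 1/4).
Summing one r·B term per recipient: 1·0.25·0.379 + 4·0.25·0.0694 = 0.16415.
0.16415 < 0.23: the indirect benefit is less than the cost.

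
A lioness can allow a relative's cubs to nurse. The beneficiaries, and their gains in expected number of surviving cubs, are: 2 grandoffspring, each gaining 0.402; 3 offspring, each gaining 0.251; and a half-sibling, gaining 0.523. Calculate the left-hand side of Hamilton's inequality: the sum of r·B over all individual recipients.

0.70825

r to a grandoffspring = 0.25 (two parent–offspring links: r = (1/2)^2 = 1/4).
r to an offspring = 1/2 (one parent–offspring link: r = (1/2)^1 = 1/2).
r to a half-sibling = 1/4 (half-sibs share one parent — one path of length 2: r = (1/2)^2 = 1/4).
Summing one r·B term per recipient: 2·0.25·0.402 + 3·0.5·0.251 + 1·0.25·0.523 = 0.70825.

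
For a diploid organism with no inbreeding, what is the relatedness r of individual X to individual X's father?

Each parent–offspring link contributes a factor of 1/2, and independent paths through distinct common ancestors add.
One parent–offspring link: r = (1/2)^1 = 1/2.

0.5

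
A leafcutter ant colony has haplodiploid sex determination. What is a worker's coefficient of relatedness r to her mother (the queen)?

0.5

One meiotic link between diploid queen and diploid daughter: r = 1/2.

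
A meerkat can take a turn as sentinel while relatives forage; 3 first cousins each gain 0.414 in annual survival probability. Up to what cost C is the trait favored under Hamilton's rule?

r to a first cousin = 0.125 (first cousins share one grandparent pair — two paths of length 4: r = 2·(1/2)^4 = 1/8).
Hamilton's rule: n·r·B > C, so the trait is favored while C < n·r·B = 3·0.125·0.414 = 0.15525.

0.15525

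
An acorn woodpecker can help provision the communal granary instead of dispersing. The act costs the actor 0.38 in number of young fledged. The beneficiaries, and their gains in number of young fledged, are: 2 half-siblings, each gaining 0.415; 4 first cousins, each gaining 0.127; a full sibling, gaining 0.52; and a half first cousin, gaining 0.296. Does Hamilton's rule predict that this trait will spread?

Hamilton's rule: the trait is favored when the sum of r·B over every recipient exceeds the actor's cost C.
r to a half-sibling = 0.25 (half-sibs share one parent — one path of length 2: r = (1/2)^2 = 1/4).
r to a first cousin = 1/8 (first cousins share one grandparent pair — two paths of length 4: r = 2·(1/2)^4 = 1/8).
r to a full sibling = 0.5 (full sibs share both parents — two paths of length 2: r = 2·(1/2)^2 = 1/2).
r to a half first cousin = 1/16 (half first cousins share one grandparent — one path of length 4: r = (1/2)^4 = 1/16).
Summing one r·B term per recipient: 2·0.25·0.415 + 4·0.125·0.127 + 1·0.5·0.52 + 1·0.0625·0.296 = 0.5495.
0.5495 > 0.38: the indirect benefit exceeds the cost.

Yes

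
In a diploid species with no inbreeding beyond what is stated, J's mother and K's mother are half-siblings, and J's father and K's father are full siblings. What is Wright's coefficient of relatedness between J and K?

Independent pedigree routes through distinct common ancestors add.
J and K are related in two ways: half first cousins through their mothers (r = 1/16) and first cousins through their fathers (r = 1/8).
r = 1/16 + 1/8 = 3/16 = 0.1875.

0.1875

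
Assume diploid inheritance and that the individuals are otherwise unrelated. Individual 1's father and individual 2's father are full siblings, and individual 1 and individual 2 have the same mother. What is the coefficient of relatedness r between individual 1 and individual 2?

0.375

Independent pedigree routes through distinct common ancestors add.
Individual 1 and individual 2 are related in two ways: first cousins through their fathers (r = 1/8) and half-sibs through their shared mother (r = 1/4).
r = 1/8 + 1/4 = 0.375.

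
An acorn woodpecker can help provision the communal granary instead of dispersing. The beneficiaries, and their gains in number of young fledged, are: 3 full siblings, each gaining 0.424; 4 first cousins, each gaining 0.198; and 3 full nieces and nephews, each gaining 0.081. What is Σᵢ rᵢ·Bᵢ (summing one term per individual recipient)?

0.79575

r to a full sibling = 1/2 (full sibs share both parents — two paths of length 2: r = 2·(1/2)^2 = 1/2).
r to a first cousin = 1/8 (first cousins share one grandparent pair — two paths of length 4: r = 2·(1/2)^4 = 1/8).
r to a full niece or nephew = 0.25 (full aunt/uncle↔niece/nephew: two paths of length 3 through the shared grandparent pair: r = 2·(1/2)^3 = 1/4).
Summing one r·B term per recipient: 3·0.5·0.424 + 4·0.125·0.198 + 3·0.25·0.081 = 0.79575.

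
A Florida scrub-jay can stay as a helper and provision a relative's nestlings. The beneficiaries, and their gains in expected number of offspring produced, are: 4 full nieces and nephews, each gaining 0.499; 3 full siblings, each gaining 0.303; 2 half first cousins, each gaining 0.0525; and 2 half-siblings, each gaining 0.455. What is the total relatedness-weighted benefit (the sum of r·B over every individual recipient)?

1.1875625

r to a full niece or nephew = 1/4 (full aunt/uncle↔niece/nephew: two paths of length 3 through the shared grandparent pair: r = 2·(1/2)^3 = 1/4).
r to a full sibling = 0.5 (full sibs share both parents — two paths of length 2: r = 2·(1/2)^2 = 1/2).
r to a half first cousin = 0.0625 (half first cousins share one grandparent — one path of length 4: r = (1/2)^4 = 1/16).
r to a half-sibling = 1/4 (half-sibs share one parent — one path of length 2: r = (1/2)^2 = 1/4).
Summing one r·B term per recipient: 4·0.25·0.499 + 3·0.5·0.303 + 2·0.0625·0.0525 + 2·0.25·0.455 = 1.1875625.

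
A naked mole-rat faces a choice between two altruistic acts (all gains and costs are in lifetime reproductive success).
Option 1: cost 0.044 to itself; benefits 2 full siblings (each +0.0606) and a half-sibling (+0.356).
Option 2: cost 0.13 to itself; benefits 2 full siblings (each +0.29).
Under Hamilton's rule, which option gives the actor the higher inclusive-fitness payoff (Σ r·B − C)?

Option 2

Option 1: r to a full sibling = 0.5.
Option 1: r to a half-sibling = 0.25.
Option 1: Σ r·B − C = (2·0.5·0.0606 + 1·0.25·0.356) − 0.044 = 0.1056.
Option 2: r to a full sibling = 0.5.
Option 2: Σ r·B − C = (2·0.5·0.29) − 0.13 = 0.16.
Option 2 has the higher net inclusive-fitness payoff.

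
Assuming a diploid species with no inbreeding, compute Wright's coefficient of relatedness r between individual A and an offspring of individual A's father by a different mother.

0.25

Each parent–offspring link contributes a factor of 1/2, and independent paths through distinct common ancestors add.
Half-sibs share one parent — one path of length 2: r = (1/2)^2 = 1/4.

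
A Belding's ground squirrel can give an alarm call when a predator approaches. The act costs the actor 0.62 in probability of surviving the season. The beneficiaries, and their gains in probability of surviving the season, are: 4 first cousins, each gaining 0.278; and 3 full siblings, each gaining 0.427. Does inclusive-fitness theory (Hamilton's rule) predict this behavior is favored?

Yes

Hamilton's rule: the trait is favored when the sum of r·B over every recipient exceeds the actor's cost C.
r to a first cousin = 0.125 (first cousins share one grandparent pair — two paths of length 4: r = 2·(1/2)^4 = 1/8).
r to a full sibling = 0.5 (full sibs share both parents — two paths of length 2: r = 2·(1/2)^2 = 1/2).
Summing one r·B term per recipient: 4·0.125·0.278 + 3·0.5·0.427 = 0.7795.
0.7795 > 0.62: the indirect benefit exceeds the cost.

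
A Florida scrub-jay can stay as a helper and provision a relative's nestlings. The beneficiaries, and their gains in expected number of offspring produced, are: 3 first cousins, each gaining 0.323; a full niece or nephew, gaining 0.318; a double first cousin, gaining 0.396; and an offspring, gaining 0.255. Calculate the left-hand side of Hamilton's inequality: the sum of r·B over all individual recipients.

0.427125

r to a first cousin = 1/8 (first cousins share one grandparent pair — two paths of length 4: r = 2·(1/2)^4 = 1/8).
r to a full niece or nephew = 0.25 (full aunt/uncle↔niece/nephew: two paths of length 3 through the shared grandparent pair: r = 2·(1/2)^3 = 1/4).
r to a double first cousin = 0.25 (double first cousins share both grandparent pairs — four paths of length 4: r = 4·(1/2)^4 = 1/4).
r to an offspring = 0.5 (one parent–offspring link: r = (1/2)^1 = 1/2).
Summing one r·B term per recipient: 3·0.125·0.323 + 1·0.25·0.318 + 1·0.25·0.396 + 1·0.5·0.255 = 0.427125.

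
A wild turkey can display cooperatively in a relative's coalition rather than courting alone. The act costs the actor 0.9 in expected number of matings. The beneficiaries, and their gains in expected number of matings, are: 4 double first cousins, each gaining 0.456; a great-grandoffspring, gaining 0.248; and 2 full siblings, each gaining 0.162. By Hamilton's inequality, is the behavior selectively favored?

No

Hamilton's rule: the trait is favored when the sum of r·B over every recipient exceeds the actor's cost C.
r to a double first cousin = 1/4 (double first cousins share both grandparent pairs — four paths of length 4: r = 4·(1/2)^4 = 1/4).
r to a great-grandoffspring = 1/8 (three parent–offspring links: r = (1/2)^3 = 1/8).
r to a full sibling = 1/2 (full sibs share both parents — two paths of length 2: r = 2·(1/2)^2 = 1/2).
Summing one r·B term per recipient: 4·0.25·0.456 + 1·0.125·0.248 + 2·0.5·0.162 = 0.649.
0.649 < 0.9: the indirect benefit is less than the cost.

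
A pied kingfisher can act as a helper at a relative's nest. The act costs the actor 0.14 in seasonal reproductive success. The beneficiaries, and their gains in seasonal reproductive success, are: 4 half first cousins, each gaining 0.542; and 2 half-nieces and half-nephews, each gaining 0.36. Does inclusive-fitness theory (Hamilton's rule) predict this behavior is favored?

Yes

Hamilton's rule: the trait is favored when the sum of r·B over every recipient exceeds the actor's cost C.
r to a half first cousin = 0.0625 (half first cousins share one grandparent — one path of length 4: r = (1/2)^4 = 1/16).
r to a half-niece or half-nephew = 0.125 (half-aunt/uncle↔niece/nephew: one path of length 3: r = (1/2)^3 = 1/8).
Summing one r·B term per recipient: 4·0.0625·0.542 + 2·0.125·0.36 = 0.2255.
0.2255 > 0.14: the indirect benefit exceeds the cost.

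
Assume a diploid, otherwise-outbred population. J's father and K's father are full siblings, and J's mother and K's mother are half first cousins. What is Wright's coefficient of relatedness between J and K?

With two independent routes of shared ancestry, r is the sum of the two contributions.
J and K are related in two ways: first cousins through their fathers (r = 1/8) and half second cousins through their mothers (r = 1/64).
r = 1/8 + 1/64 = 0.140625.

0.140625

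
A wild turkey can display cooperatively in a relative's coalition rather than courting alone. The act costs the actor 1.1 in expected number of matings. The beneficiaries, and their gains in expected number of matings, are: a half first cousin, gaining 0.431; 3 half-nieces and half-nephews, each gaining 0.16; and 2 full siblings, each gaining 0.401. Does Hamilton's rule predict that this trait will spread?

No

Hamilton's rule: the trait is favored when the sum of r·B over every recipient exceeds the actor's cost C.
r to a half first cousin = 0.0625 (half first cousins share one grandparent — one path of length 4: r = (1/2)^4 = 1/16).
r to a half-niece or half-nephew = 0.125 (half-aunt/uncle↔niece/nephew: one path of length 3: r = (1/2)^3 = 1/8).
r to a full sibling = 1/2 (full sibs share both parents — two paths of length 2: r = 2·(1/2)^2 = 1/2).
Summing one r·B term per recipient: 1·0.0625·0.431 + 3·0.125·0.16 + 2·0.5·0.401 = 0.4879375.
0.4879375 < 1.1: the indirect benefit is less than the cost.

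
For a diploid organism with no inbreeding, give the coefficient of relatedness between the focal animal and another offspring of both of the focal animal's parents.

0.5

Each parent–offspring link contributes a factor of 1/2, and independent paths through distinct common ancestors add.
Full sibs share both parents — two paths of length 2: r = 2·(1/2)^2 = 1/2.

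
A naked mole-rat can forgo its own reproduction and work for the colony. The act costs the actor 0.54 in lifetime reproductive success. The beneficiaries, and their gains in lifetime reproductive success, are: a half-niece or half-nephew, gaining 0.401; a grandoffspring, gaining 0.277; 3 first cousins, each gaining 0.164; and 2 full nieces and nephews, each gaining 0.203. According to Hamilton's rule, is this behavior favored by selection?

No

Hamilton's rule: the trait is favored when the sum of r·B over every recipient exceeds the actor's cost C.
r to a half-niece or half-nephew = 0.125 (half-aunt/uncle↔niece/nephew: one path of length 3: r = (1/2)^3 = 1/8).
r to a grandoffspring = 1/4 (two parent–offspring links: r = (1/2)^2 = 1/4).
r to a first cousin = 1/8 (first cousins share one grandparent pair — two paths of length 4: r = 2·(1/2)^4 = 1/8).
r to a full niece or nephew = 1/4 (full aunt/uncle↔niece/nephew: two paths of length 3 through the shared grandparent pair: r = 2·(1/2)^3 = 1/4).
Summing one r·B term per recipient: 1·0.125·0.401 + 1·0.25·0.277 + 3·0.125·0.164 + 2·0.25·0.203 = 0.282375.
0.282375 < 0.54: the indirect benefit is less than the cost.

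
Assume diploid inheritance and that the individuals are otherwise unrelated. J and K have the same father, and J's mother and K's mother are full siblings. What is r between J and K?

Relatedness sums over independent paths through distinct common ancestors.
J and K are related in two ways: half-sibs through their shared father (r = 1/4) and first cousins through their mothers (r = 1/8).
r = 1/4 + 1/8 = 0.375.

0.375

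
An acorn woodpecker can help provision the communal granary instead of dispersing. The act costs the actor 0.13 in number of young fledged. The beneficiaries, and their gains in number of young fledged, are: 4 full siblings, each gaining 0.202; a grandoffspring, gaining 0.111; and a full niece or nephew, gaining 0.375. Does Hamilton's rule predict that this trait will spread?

Hamilton's rule: the trait is favored when the sum of r·B over every recipient exceeds the actor's cost C.
r to a full sibling = 1/2 (full sibs share both parents — two paths of length 2: r = 2·(1/2)^2 = 1/2).
r to a grandoffspring = 0.25 (two parent–offspring links: r = (1/2)^2 = 1/4).
r to a full niece or nephew = 0.25 (full aunt/uncle↔niece/nephew: two paths of length 3 through the shared grandparent pair: r = 2·(1/2)^3 = 1/4).
Summing one r·B term per recipient: 4·0.5·0.202 + 1·0.25·0.111 + 1·0.25·0.375 = 0.5255.
0.5255 > 0.13: the indirect benefit exceeds the cost.

Yes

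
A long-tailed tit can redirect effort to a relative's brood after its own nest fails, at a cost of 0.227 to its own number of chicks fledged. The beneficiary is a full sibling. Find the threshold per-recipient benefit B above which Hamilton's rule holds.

0.454

r to a full sibling = 1/2 (full sibs share both parents — two paths of length 2: r = 2·(1/2)^2 = 1/2).
Hamilton's rule with n recipients of equal r: n·r·B > C, so B > C/(n·r) = 0.227/(1·0.5) = 0.454.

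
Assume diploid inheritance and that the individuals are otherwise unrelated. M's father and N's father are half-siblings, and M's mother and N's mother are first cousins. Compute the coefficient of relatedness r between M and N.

With two independent routes of shared ancestry, r is the sum of the two contributions.
M and N are related in two ways: half first cousins through their fathers (r = 1/16) and second cousins through their mothers (r = 1/32).
r = 1/16 + 1/32 = 0.09375.

0.09375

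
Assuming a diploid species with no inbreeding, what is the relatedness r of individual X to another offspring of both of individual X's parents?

0.5

Each parent–offspring link contributes a factor of 1/2, and independent paths through distinct common ancestors add.
Full sibs share both parents — two paths of length 2: r = 2·(1/2)^2 = 1/2.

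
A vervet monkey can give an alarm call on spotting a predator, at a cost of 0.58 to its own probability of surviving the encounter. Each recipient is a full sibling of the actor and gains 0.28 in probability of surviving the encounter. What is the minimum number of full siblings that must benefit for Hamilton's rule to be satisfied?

r to a full sibling = 0.5 (full sibs share both parents — two paths of length 2: r = 2·(1/2)^2 = 1/2).
Hamilton's rule: n·r·B > C  ⇒  n > C/(r·B) = 0.58/(0.5·0.28) = 4.143.
The smallest integer exceeding 4.143 is 5.

5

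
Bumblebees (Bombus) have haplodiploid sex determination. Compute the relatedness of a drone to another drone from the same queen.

0.5

Haploid brothers each carry a random half of the queen's diploid genome, so on average they share half: r = 1/2.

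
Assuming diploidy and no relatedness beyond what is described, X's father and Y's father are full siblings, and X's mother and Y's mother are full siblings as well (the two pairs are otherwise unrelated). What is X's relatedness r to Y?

0.25

With two independent routes of shared ancestry, r is the sum of the two contributions.
X and Y are related in two ways: first cousins through their fathers (r = 1/8) and first cousins through their mothers (r = 1/8) — i.e. double first cousins.
r = 1/8 + 1/8 = 1/4 = 0.25.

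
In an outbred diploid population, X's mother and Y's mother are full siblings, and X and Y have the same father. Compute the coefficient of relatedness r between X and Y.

Relatedness sums over independent paths through distinct common ancestors.
X and Y are related in two ways: first cousins through their mothers (r = 1/8) and half-sibs through their shared father (r = 1/4).
r = 1/8 + 1/4 = 3/8 = 0.375.

0.375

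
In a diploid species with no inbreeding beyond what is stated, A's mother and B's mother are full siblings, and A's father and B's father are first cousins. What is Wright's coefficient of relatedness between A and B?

Independent pedigree routes through distinct common ancestors add.
A and B are related in two ways: first cousins through their mothers (r = 1/8) and second cousins through their fathers (r = 1/32).
r = 1/8 + 1/32 = 5/32 = 0.15625.

0.15625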